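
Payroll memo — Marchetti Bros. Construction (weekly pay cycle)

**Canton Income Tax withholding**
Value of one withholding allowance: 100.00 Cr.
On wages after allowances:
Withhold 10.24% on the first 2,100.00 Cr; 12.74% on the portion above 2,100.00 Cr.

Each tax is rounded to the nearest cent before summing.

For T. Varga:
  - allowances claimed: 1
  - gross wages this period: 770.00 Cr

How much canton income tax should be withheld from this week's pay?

Canton Income Tax: taxable = 770.00 Cr − 1×100.00 Cr = 670.00 Cr
  10.24% × 670.00 Cr = 68.61 Cr

68.61 Cr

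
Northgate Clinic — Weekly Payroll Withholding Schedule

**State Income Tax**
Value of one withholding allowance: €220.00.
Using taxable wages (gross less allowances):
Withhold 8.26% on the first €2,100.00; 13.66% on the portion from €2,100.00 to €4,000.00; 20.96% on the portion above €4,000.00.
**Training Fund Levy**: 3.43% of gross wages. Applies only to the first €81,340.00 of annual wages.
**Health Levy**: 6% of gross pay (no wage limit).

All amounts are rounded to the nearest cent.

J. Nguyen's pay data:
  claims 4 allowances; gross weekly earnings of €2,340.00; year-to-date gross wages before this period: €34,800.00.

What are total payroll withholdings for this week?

€341.26

State Income Tax: taxable = €2,340.00 − 4×€220.00 = €1,460.00
  8.26% × €1,460.00 = €120.60
Training Fund Levy: 3.43% × €2,340.00 = €80.26
Health Levy: 6% × €2,340.00 = €140.40
Total: €120.60 + €80.26 + €140.40 = €341.26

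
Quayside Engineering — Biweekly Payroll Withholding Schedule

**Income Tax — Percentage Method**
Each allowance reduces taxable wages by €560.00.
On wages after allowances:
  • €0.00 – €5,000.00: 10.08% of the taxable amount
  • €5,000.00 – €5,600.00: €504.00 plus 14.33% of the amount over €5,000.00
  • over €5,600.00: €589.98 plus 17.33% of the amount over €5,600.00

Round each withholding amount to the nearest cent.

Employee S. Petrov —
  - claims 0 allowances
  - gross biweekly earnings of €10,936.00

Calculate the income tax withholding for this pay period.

Income Tax: taxable = €10,936.00
  €589.98 + 17.33% × (€10,936.00 − €5,600.00) = €589.98 + 17.33% × €5,336.00 = €1,514.71

€1,514.71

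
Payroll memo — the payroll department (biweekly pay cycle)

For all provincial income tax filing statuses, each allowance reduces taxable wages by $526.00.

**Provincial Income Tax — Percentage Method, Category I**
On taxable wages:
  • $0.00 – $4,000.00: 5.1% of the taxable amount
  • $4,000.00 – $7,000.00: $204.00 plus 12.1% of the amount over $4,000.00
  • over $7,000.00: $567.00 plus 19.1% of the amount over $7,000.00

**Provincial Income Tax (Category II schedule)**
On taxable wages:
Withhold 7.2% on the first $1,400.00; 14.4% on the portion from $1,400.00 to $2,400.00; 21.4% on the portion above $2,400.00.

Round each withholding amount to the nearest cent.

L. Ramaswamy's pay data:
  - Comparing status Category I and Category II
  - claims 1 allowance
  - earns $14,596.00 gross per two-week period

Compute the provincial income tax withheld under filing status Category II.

$2,742.18

Provincial Income Tax (Category II): taxable = $14,596.00 − 1×$526.00 = $14,070.00
  $244.80 + 21.4% × ($14,070.00 − $2,400.00) = $244.80 + 21.4% × $11,670.00 = $2,742.18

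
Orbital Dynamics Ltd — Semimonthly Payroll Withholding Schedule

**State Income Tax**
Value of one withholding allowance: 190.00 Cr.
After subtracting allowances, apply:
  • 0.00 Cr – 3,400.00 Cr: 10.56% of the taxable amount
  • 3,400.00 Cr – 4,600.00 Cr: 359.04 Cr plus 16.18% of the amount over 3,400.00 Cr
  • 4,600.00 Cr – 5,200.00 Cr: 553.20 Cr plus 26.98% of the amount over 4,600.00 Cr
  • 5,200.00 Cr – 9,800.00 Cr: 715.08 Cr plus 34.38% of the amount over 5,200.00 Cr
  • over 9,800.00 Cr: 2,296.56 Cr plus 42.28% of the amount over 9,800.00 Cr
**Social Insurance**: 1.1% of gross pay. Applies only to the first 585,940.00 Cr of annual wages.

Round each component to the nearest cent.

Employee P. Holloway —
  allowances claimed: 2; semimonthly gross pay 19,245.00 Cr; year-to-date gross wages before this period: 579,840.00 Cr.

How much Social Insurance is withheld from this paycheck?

Social Insurance: cap 585,940.00 Cr − YTD 579,840.00 Cr = 6,100.00 Cr subject; 1.1% × 6,100.00 Cr = 67.10 Cr

67.10 Cr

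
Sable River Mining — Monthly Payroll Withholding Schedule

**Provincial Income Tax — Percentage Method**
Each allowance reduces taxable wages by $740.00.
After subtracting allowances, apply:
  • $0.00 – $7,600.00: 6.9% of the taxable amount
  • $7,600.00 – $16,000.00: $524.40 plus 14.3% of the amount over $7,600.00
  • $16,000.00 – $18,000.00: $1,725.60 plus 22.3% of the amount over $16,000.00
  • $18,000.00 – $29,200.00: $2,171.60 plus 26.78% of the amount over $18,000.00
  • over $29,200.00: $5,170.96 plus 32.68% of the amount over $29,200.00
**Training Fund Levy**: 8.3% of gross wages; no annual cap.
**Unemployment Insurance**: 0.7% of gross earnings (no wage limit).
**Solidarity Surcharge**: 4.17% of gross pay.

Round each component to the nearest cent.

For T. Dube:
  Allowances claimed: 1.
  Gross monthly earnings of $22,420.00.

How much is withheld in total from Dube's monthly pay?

Provincial Income Tax: taxable = $22,420.00 − 1×$740.00 = $21,680.00
  $2,171.60 + 26.78% × ($21,680.00 − $18,000.00) = $2,171.60 + 26.78% × $3,680.00 = $3,157.10
Training Fund Levy: 8.3% × $22,420.00 = $1,860.86
Unemployment Insurance: 0.7% × $22,420.00 = $156.94
Solidarity Surcharge: 4.17% × $22,420.00 = $934.91
Total: $3,157.10 + $1,860.86 + $156.94 + $934.91 = $6,109.81

$6,109.81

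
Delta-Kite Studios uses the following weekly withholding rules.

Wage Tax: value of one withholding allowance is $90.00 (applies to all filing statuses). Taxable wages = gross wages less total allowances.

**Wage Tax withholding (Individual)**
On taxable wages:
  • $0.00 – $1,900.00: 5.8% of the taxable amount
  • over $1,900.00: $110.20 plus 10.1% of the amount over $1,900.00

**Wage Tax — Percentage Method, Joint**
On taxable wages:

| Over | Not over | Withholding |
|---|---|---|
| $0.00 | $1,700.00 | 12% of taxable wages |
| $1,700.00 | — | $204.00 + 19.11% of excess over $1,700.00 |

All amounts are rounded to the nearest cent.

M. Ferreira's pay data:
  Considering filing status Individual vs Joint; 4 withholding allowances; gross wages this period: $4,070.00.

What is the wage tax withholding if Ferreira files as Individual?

$293.01

Wage Tax (Individual): taxable = $4,070.00 − 4×$90.00 = $3,710.00
  $110.20 + 10.1% × ($3,710.00 − $1,900.00) = $110.20 + 10.1% × $1,810.00 = $293.01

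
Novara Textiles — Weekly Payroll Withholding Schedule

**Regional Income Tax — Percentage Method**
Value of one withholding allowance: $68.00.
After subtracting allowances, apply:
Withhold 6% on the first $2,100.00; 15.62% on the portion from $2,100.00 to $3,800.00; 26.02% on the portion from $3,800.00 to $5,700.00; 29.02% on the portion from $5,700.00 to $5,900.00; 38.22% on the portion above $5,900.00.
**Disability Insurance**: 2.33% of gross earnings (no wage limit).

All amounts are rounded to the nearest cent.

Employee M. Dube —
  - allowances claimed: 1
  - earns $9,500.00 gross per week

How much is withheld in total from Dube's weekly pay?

Regional Income Tax: taxable = $9,500.00 − 1×$68.00 = $9,432.00
  $943.96 + 38.22% × ($9,432.00 − $5,900.00) = $943.96 + 38.22% × $3,532.00 = $2,293.89
Disability Insurance: 2.33% × $9,500.00 = $221.35
Total: $2,293.89 + $221.35 = $2,515.24

$2,515.24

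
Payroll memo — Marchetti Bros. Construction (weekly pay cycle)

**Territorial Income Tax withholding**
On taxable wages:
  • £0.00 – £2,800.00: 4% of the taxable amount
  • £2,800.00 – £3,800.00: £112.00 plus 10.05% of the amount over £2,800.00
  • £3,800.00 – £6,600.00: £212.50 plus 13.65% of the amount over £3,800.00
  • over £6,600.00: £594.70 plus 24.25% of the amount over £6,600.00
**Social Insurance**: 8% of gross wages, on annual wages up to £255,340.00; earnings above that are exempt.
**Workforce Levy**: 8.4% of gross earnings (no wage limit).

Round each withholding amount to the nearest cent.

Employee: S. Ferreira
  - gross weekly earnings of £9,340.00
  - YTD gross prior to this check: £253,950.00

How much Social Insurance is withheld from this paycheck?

Social Insurance: cap £255,340.00 − YTD £253,950.00 = £1,390.00 subject; 8% × £1,390.00 = £111.20

£111.20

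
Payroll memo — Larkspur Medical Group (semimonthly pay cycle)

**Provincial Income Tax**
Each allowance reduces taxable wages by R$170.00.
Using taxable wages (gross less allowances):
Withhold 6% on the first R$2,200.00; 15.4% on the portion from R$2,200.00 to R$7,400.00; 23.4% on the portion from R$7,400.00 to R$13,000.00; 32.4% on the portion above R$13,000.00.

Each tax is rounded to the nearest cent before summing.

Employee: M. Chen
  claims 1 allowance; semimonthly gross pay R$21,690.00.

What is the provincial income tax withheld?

Provincial Income Tax: taxable = R$21,690.00 − 1×R$170.00 = R$21,520.00
  R$2,243.20 + 32.4% × (R$21,520.00 − R$13,000.00) = R$2,243.20 + 32.4% × R$8,520.00 = R$5,003.68

R$5,003.68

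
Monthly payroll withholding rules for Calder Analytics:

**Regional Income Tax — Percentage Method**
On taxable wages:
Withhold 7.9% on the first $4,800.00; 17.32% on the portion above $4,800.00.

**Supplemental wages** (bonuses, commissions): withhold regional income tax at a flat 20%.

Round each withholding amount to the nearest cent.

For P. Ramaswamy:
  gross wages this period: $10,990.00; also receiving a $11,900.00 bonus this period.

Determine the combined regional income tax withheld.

$3,831.31

Regional Income Tax: taxable = $10,990.00
  $379.20 + 17.32% × ($10,990.00 − $4,800.00) = $379.20 + 17.32% × $6,190.00 = $1,451.31
Supplemental (20% flat on bonus): 20% × $11,900.00 = $2,380.00
Total regional income tax: $1,451.31 + $2,380.00 = $3,831.31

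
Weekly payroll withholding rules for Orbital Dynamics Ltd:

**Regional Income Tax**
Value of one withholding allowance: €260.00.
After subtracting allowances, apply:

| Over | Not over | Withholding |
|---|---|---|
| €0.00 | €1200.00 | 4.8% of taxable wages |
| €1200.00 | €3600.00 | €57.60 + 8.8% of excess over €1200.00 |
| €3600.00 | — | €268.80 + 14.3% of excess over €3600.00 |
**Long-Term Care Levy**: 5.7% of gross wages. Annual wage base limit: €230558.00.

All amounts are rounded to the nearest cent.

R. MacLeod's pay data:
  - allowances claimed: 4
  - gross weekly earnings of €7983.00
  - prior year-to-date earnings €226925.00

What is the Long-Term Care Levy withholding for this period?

Long-Term Care Levy: cap €230558.00 − YTD €226925.00 = €3633.00 subject; 5.7% × €3633.00 = €207.08

€207.08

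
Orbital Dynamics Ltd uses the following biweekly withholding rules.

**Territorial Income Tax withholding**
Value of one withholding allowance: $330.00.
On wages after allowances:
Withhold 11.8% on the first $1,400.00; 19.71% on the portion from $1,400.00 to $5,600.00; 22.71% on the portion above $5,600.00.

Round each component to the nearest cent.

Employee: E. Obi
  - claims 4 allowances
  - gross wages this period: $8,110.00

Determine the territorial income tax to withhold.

Territorial Income Tax: taxable = $8,110.00 − 4×$330.00 = $6,790.00
  $993.02 + 22.71% × ($6,790.00 − $5,600.00) = $993.02 + 22.71% × $1,190.00 = $1,263.27

$1,263.27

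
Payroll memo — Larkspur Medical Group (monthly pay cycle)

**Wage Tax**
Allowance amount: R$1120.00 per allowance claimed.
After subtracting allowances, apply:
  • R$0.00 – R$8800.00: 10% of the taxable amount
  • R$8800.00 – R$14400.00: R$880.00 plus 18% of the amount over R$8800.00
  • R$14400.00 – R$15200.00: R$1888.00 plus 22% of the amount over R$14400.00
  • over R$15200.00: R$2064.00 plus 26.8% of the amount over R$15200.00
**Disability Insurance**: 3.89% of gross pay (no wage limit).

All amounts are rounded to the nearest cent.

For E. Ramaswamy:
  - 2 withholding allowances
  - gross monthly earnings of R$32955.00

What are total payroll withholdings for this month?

R$7503.97

Wage Tax: taxable = R$32955.00 − 2×R$1120.00 = R$30715.00
  R$2064.00 + 26.8% × (R$30715.00 − R$15200.00) = R$2064.00 + 26.8% × R$15515.00 = R$6222.02
Disability Insurance: 3.89% × R$32955.00 = R$1281.95
Total: R$6222.02 + R$1281.95 = R$7503.97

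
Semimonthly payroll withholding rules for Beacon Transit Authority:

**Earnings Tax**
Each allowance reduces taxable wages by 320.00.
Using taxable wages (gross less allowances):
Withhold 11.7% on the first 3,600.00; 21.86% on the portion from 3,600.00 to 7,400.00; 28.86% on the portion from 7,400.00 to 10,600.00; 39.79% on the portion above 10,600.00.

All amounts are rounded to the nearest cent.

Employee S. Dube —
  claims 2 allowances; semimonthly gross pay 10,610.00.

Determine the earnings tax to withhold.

Earnings Tax: taxable = 10,610.00 − 2×320.00 = 9,970.00
  1,251.88 + 28.86% × (9,970.00 − 7,400.00) = 1,251.88 + 28.86% × 2,570.00 = 1,993.58

1,993.58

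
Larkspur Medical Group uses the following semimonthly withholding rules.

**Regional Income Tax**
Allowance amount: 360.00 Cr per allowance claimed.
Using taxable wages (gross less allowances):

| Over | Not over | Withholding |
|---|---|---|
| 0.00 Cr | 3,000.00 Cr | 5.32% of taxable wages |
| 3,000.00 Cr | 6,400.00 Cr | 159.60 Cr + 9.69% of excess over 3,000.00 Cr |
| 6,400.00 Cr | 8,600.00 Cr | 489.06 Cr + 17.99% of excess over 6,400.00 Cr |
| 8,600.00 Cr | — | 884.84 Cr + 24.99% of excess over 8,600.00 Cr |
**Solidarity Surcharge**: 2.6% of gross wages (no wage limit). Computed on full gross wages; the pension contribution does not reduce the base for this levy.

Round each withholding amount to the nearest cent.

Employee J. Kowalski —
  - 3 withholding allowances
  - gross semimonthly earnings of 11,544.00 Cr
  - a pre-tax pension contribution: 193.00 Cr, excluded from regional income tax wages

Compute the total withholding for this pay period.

Regional Income Tax: taxable = 11,544.00 Cr − 193.00 Cr − 3×360.00 Cr = 10,271.00 Cr
  884.84 Cr + 24.99% × (10,271.00 Cr − 8,600.00 Cr) = 884.84 Cr + 24.99% × 1,671.00 Cr = 1,302.42 Cr
Solidarity Surcharge: 2.6% × 11,544.00 Cr = 300.14 Cr
Total: 1,302.42 Cr + 300.14 Cr = 1,602.56 Cr

1,602.56 Cr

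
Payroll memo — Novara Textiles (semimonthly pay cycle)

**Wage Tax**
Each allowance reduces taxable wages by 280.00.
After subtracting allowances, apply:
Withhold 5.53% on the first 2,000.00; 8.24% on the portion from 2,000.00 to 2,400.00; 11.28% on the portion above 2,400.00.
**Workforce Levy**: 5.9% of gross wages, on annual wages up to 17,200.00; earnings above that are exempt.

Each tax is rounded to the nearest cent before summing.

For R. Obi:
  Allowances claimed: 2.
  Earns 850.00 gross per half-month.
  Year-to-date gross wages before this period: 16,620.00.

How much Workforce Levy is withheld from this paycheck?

Workforce Levy: cap 17,200.00 − YTD 16,620.00 = 580.00 subject; 5.9% × 580.00 = 34.22

34.22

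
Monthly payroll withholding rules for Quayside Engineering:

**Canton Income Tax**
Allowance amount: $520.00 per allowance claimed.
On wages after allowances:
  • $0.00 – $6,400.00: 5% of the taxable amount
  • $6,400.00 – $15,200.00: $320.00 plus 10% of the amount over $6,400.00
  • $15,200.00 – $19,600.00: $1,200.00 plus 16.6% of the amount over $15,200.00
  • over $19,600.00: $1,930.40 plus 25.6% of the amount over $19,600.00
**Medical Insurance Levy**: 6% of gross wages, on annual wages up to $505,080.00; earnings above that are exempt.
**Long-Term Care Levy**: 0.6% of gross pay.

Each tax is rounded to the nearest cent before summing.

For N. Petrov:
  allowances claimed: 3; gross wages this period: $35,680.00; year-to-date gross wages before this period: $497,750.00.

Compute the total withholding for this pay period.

Canton Income Tax: taxable = $35,680.00 − 3×$520.00 = $34,120.00
  $1,930.40 + 25.6% × ($34,120.00 − $19,600.00) = $1,930.40 + 25.6% × $14,520.00 = $5,647.52
Medical Insurance Levy: cap $505,080.00 − YTD $497,750.00 = $7,330.00 subject; 6% × $7,330.00 = $439.80
Long-Term Care Levy: 0.6% × $35,680.00 = $214.08
Total: $5,647.52 + $439.80 + $214.08 = $6,301.40

$6,301.40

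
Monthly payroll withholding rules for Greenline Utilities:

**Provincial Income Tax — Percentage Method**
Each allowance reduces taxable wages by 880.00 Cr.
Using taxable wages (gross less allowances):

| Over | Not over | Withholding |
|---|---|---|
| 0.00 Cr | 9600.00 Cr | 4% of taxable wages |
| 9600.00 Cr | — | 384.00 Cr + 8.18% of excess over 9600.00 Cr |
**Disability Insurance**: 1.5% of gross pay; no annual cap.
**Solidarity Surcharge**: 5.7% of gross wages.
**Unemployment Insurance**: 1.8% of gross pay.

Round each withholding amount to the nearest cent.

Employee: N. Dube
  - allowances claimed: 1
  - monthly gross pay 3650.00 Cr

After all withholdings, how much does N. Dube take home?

3210.70 Cr

Provincial Income Tax: taxable = 3650.00 Cr − 1×880.00 Cr = 2770.00 Cr
  4% × 2770.00 Cr = 110.80 Cr
Disability Insurance: 1.5% × 3650.00 Cr = 54.75 Cr
Solidarity Surcharge: 5.7% × 3650.00 Cr = 208.05 Cr
Unemployment Insurance: 1.8% × 3650.00 Cr = 65.70 Cr
Total withheld: 110.80 Cr + 54.75 Cr + 208.05 Cr + 65.70 Cr = 439.30 Cr
Net pay: 3650.00 Cr − 439.30 Cr = 3210.70 Cr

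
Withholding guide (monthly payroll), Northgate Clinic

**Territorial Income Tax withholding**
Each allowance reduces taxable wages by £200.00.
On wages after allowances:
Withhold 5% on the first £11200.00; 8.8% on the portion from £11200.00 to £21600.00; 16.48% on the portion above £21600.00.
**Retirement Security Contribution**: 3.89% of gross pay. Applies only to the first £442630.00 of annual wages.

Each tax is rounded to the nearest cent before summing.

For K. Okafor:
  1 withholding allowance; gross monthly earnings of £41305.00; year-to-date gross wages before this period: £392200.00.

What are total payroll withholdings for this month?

Territorial Income Tax: taxable = £41305.00 − 1×£200.00 = £41105.00
  £1475.20 + 16.48% × (£41105.00 − £21600.00) = £1475.20 + 16.48% × £19505.00 = £4689.62
Retirement Security Contribution: 3.89% × £41305.00 = £1606.76
Total: £4689.62 + £1606.76 = £6296.38

£6296.38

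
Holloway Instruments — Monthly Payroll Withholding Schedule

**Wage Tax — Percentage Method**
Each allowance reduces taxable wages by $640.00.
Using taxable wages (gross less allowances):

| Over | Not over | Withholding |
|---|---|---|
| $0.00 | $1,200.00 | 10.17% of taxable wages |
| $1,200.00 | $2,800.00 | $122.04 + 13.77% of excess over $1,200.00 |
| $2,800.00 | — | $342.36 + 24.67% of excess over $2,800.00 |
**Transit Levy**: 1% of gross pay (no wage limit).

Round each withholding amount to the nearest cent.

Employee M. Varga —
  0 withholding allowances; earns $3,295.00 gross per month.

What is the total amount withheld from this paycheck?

Wage Tax: taxable = $3,295.00
  $342.36 + 24.67% × ($3,295.00 − $2,800.00) = $342.36 + 24.67% × $495.00 = $464.48
Transit Levy: 1% × $3,295.00 = $32.95
Total: $464.48 + $32.95 = $497.43

$497.43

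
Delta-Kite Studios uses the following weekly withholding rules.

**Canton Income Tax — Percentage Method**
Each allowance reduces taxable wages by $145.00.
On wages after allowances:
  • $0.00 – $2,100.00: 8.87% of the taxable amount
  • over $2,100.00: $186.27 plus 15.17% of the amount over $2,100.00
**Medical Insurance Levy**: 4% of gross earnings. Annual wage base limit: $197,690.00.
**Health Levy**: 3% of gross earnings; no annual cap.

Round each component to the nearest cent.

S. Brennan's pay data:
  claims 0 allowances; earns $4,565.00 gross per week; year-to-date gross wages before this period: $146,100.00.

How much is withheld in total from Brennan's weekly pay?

$879.76

Canton Income Tax: taxable = $4,565.00
  $186.27 + 15.17% × ($4,565.00 − $2,100.00) = $186.27 + 15.17% × $2,465.00 = $560.21
Medical Insurance Levy: 4% × $4,565.00 = $182.60
Health Levy: 3% × $4,565.00 = $136.95
Total: $560.21 + $182.60 + $136.95 = $879.76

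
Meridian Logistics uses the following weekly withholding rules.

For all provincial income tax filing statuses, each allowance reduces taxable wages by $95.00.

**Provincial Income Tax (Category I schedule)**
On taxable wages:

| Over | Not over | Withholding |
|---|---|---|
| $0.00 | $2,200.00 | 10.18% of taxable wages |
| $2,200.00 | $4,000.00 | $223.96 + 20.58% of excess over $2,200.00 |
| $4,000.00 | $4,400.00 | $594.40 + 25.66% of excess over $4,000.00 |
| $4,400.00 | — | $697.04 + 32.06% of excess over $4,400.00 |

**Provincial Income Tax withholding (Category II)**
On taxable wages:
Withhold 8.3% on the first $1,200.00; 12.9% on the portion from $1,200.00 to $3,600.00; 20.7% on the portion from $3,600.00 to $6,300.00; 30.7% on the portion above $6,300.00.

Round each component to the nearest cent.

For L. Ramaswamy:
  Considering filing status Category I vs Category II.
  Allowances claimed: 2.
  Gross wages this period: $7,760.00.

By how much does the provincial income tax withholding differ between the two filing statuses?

Provincial Income Tax (Category I): taxable = $7,760.00 − 2×$95.00 = $7,570.00
  $697.04 + 32.06% × ($7,570.00 − $4,400.00) = $697.04 + 32.06% × $3,170.00 = $1,713.34
Provincial Income Tax (Category II): taxable = $7,760.00 − 2×$95.00 = $7,570.00
  $968.10 + 30.7% × ($7,570.00 − $6,300.00) = $968.10 + 30.7% × $1,270.00 = $1,357.99
Difference: |$1,713.34 − $1,357.99| = $355.35 (higher under Category I)

$355.35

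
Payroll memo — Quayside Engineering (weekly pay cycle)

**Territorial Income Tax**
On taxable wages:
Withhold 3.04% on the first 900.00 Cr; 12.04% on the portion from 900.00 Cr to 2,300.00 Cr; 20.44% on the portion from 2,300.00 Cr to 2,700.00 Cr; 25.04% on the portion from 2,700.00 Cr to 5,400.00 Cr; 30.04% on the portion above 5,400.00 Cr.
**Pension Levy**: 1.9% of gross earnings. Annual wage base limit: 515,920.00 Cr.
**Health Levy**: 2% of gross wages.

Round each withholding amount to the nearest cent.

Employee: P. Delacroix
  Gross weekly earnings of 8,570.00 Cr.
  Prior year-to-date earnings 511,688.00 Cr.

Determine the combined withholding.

2,157.84 Cr

Territorial Income Tax: taxable = 8,570.00 Cr
  953.76 Cr + 30.04% × (8,570.00 Cr − 5,400.00 Cr) = 953.76 Cr + 30.04% × 3,170.00 Cr = 1,906.03 Cr
Pension Levy: cap 515,920.00 Cr − YTD 511,688.00 Cr = 4,232.00 Cr subject; 1.9% × 4,232.00 Cr = 80.41 Cr
Health Levy: 2% × 8,570.00 Cr = 171.40 Cr
Total: 1,906.03 Cr + 80.41 Cr + 171.40 Cr = 2,157.84 Cr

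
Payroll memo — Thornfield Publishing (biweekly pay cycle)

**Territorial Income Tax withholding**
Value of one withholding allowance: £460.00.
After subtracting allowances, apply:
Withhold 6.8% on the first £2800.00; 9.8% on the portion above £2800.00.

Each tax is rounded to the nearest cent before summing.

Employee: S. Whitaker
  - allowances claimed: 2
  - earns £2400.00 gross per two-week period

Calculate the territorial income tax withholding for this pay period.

Territorial Income Tax: taxable = £2400.00 − 2×£460.00 = £1480.00
  6.8% × £1480.00 = £100.64

£100.64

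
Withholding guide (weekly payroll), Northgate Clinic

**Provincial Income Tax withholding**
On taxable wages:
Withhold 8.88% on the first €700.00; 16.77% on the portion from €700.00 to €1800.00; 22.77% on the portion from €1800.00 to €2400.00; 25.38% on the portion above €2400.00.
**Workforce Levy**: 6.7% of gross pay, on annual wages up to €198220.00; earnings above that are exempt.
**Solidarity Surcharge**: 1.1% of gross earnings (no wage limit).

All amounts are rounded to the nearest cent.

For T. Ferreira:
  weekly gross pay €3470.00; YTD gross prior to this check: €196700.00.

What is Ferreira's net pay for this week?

€2675.17

Provincial Income Tax: taxable = €3470.00
  €383.25 + 25.38% × (€3470.00 − €2400.00) = €383.25 + 25.38% × €1070.00 = €654.82
Workforce Levy: cap €198220.00 − YTD €196700.00 = €1520.00 subject; 6.7% × €1520.00 = €101.84
Solidarity Surcharge: 1.1% × €3470.00 = €38.17
Total withheld: €654.82 + €101.84 + €38.17 = €794.83
Net pay: €3470.00 − €794.83 = €2675.17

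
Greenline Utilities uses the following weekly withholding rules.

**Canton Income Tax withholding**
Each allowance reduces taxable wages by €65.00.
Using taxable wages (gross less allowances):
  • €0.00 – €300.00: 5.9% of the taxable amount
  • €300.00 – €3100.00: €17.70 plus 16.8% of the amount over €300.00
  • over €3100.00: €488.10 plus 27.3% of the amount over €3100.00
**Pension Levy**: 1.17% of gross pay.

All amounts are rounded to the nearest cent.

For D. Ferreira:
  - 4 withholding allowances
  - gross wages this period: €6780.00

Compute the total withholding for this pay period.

Canton Income Tax: taxable = €6780.00 − 4×€65.00 = €6520.00
  €488.10 + 27.3% × (€6520.00 − €3100.00) = €488.10 + 27.3% × €3420.00 = €1421.76
Pension Levy: 1.17% × €6780.00 = €79.33
Total: €1421.76 + €79.33 = €1501.09

€1501.09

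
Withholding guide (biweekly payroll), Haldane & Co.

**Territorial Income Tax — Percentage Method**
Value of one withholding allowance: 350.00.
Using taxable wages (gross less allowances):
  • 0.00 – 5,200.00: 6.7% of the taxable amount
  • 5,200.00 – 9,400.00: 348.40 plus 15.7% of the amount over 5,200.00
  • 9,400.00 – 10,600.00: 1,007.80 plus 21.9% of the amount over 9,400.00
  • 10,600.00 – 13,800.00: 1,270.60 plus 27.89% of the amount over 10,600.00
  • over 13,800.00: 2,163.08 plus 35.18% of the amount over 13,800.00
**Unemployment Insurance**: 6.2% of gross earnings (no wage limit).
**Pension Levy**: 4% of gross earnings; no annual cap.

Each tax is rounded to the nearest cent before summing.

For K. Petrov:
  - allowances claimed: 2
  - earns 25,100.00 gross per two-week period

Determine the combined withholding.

Territorial Income Tax: taxable = 25,100.00 − 2×350.00 = 24,400.00
  2,163.08 + 35.18% × (24,400.00 − 13,800.00) = 2,163.08 + 35.18% × 10,600.00 = 5,892.16
Unemployment Insurance: 6.2% × 25,100.00 = 1,556.20
Pension Levy: 4% × 25,100.00 = 1,004.00
Total: 5,892.16 + 1,556.20 + 1,004.00 = 8,452.36

8,452.36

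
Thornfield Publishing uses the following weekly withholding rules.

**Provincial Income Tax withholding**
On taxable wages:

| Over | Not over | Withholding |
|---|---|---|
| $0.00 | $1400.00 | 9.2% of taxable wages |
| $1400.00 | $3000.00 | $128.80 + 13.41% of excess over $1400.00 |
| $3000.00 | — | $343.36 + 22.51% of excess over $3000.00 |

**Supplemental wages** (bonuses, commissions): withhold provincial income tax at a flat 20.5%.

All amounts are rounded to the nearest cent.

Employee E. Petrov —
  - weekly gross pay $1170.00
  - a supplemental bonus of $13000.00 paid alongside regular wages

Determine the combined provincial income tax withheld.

$2772.64

Provincial Income Tax: taxable = $1170.00
  9.2% × $1170.00 = $107.64
Supplemental (20.5% flat on bonus): 20.5% × $13000.00 = $2665.00
Total provincial income tax: $107.64 + $2665.00 = $2772.64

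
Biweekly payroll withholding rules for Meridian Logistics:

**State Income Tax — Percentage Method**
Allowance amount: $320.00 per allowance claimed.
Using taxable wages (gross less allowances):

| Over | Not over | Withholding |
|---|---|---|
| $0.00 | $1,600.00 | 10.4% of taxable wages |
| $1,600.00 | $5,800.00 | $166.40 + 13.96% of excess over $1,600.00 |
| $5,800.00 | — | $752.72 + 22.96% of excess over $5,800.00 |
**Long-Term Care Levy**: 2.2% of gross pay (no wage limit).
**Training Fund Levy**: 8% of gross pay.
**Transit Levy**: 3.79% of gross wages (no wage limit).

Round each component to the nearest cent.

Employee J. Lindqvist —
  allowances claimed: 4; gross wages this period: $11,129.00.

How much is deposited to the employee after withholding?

State Income Tax: taxable = $11,129.00 − 4×$320.00 = $9,849.00
  $752.72 + 22.96% × ($9,849.00 − $5,800.00) = $752.72 + 22.96% × $4,049.00 = $1,682.37
Long-Term Care Levy: 2.2% × $11,129.00 = $244.84
Training Fund Levy: 8% × $11,129.00 = $890.32
Transit Levy: 3.79% × $11,129.00 = $421.79
Total withheld: $1,682.37 + $244.84 + $890.32 + $421.79 = $3,239.32
Net pay: $11,129.00 − $3,239.32 = $7,889.68

$7,889.68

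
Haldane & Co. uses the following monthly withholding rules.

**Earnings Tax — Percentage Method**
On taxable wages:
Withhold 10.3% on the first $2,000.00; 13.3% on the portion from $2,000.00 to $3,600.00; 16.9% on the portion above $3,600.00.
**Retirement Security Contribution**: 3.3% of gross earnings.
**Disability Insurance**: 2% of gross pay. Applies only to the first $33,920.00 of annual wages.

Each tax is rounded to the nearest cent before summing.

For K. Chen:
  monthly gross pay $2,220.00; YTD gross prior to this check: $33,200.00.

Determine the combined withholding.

Earnings Tax: taxable = $2,220.00
  $206.00 + 13.3% × ($2,220.00 − $2,000.00) = $206.00 + 13.3% × $220.00 = $235.26
Retirement Security Contribution: 3.3% × $2,220.00 = $73.26
Disability Insurance: cap $33,920.00 − YTD $33,200.00 = $720.00 subject; 2% × $720.00 = $14.40
Total: $235.26 + $73.26 + $14.40 = $322.92

$322.92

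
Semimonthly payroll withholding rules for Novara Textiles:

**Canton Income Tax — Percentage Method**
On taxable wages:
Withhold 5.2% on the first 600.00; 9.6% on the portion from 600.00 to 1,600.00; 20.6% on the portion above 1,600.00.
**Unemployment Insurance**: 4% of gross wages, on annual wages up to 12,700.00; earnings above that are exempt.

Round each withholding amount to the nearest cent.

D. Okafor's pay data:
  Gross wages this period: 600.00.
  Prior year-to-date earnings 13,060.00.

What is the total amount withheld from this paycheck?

Canton Income Tax: taxable = 600.00
  5.2% × 600.00 = 31.20
Unemployment Insurance: YTD 13,060.00 ≥ cap 12,700.00 → 0.00
Total: 31.20 + 0.00 = 31.20

31.20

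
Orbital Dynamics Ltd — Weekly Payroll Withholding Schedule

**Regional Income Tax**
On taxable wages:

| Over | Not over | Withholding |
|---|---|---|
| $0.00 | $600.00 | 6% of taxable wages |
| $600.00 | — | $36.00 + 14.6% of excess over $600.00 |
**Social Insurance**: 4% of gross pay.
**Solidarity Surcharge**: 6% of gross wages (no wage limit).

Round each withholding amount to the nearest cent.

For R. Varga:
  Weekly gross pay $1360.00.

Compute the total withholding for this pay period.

$282.96

Regional Income Tax: taxable = $1360.00
  $36.00 + 14.6% × ($1360.00 − $600.00) = $36.00 + 14.6% × $760.00 = $146.96
Social Insurance: 4% × $1360.00 = $54.40
Solidarity Surcharge: 6% × $1360.00 = $81.60
Total: $146.96 + $54.40 + $81.60 = $282.96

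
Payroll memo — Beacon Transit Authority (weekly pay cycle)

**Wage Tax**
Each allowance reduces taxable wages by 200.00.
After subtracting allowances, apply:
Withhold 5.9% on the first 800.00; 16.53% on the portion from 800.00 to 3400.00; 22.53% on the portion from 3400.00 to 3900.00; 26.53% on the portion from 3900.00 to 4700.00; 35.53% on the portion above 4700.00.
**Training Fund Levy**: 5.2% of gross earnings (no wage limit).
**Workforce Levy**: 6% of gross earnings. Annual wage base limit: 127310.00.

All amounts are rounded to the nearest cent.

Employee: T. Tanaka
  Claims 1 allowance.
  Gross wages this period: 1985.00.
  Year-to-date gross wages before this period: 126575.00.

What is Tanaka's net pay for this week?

Wage Tax: taxable = 1985.00 − 1×200.00 = 1785.00
  47.20 + 16.53% × (1785.00 − 800.00) = 47.20 + 16.53% × 985.00 = 210.02
Training Fund Levy: 5.2% × 1985.00 = 103.22
Workforce Levy: cap 127310.00 − YTD 126575.00 = 735.00 subject; 6% × 735.00 = 44.10
Total withheld: 210.02 + 103.22 + 44.10 = 357.34
Net pay: 1985.00 − 357.34 = 1627.66

1627.66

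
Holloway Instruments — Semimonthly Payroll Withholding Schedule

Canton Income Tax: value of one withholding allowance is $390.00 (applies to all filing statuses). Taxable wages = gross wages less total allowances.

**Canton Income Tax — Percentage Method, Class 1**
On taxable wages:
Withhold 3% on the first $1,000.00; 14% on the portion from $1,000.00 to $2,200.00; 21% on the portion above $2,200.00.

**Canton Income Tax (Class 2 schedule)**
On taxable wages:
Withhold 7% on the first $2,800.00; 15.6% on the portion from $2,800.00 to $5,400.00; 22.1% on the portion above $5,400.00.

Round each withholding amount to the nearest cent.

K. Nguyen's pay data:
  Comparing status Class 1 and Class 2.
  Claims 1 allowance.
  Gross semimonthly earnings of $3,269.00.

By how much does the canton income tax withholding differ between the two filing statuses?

$132.27

Canton Income Tax (Class 1): taxable = $3,269.00 − 1×$390.00 = $2,879.00
  $198.00 + 21% × ($2,879.00 − $2,200.00) = $198.00 + 21% × $679.00 = $340.59
Canton Income Tax (Class 2): taxable = $3,269.00 − 1×$390.00 = $2,879.00
  $196.00 + 15.6% × ($2,879.00 − $2,800.00) = $196.00 + 15.6% × $79.00 = $208.32
Difference: |$340.59 − $208.32| = $132.27 (higher under Class 1)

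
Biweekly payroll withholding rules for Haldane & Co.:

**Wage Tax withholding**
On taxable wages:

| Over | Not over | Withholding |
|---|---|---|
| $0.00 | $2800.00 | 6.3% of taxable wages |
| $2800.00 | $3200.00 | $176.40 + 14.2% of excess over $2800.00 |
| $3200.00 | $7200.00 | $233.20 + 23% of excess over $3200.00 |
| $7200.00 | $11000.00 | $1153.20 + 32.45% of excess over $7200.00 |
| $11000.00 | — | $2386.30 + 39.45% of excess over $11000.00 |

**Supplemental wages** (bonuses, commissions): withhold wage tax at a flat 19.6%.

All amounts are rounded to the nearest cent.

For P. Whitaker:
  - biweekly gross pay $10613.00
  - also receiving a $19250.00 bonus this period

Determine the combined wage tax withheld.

Wage Tax: taxable = $10613.00
  $1153.20 + 32.45% × ($10613.00 − $7200.00) = $1153.20 + 32.45% × $3413.00 = $2260.72
Supplemental (19.6% flat on bonus): 19.6% × $19250.00 = $3773.00
Total wage tax: $2260.72 + $3773.00 = $6033.72

$6033.72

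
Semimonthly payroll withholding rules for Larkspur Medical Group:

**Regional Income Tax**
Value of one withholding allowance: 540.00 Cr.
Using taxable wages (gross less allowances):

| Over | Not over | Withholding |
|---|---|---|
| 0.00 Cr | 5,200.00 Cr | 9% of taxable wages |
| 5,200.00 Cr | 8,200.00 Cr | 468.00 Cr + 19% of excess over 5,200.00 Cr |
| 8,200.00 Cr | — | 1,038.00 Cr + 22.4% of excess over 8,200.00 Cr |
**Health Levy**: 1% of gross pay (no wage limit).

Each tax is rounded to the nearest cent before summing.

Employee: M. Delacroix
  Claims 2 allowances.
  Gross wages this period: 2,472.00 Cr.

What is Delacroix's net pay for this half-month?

Regional Income Tax: taxable = 2,472.00 Cr − 2×540.00 Cr = 1,392.00 Cr
  9% × 1,392.00 Cr = 125.28 Cr
Health Levy: 1% × 2,472.00 Cr = 24.72 Cr
Total withheld: 125.28 Cr + 24.72 Cr = 150.00 Cr
Net pay: 2,472.00 Cr − 150.00 Cr = 2,322.00 Cr

2,322.00 Cr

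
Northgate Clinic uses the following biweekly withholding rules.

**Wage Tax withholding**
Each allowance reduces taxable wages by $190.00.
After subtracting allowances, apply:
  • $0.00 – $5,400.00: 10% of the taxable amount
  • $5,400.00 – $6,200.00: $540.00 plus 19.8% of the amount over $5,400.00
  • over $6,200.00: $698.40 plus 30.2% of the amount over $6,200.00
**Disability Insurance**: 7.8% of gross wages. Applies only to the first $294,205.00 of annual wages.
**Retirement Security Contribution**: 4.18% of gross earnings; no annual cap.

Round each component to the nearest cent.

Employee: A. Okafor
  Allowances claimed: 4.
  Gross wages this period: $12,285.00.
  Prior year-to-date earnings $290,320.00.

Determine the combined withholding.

$3,123.09

Wage Tax: taxable = $12,285.00 − 4×$190.00 = $11,525.00
  $698.40 + 30.2% × ($11,525.00 − $6,200.00) = $698.40 + 30.2% × $5,325.00 = $2,306.55
Disability Insurance: cap $294,205.00 − YTD $290,320.00 = $3,885.00 subject; 7.8% × $3,885.00 = $303.03
Retirement Security Contribution: 4.18% × $12,285.00 = $513.51
Total: $2,306.55 + $303.03 + $513.51 = $3,123.09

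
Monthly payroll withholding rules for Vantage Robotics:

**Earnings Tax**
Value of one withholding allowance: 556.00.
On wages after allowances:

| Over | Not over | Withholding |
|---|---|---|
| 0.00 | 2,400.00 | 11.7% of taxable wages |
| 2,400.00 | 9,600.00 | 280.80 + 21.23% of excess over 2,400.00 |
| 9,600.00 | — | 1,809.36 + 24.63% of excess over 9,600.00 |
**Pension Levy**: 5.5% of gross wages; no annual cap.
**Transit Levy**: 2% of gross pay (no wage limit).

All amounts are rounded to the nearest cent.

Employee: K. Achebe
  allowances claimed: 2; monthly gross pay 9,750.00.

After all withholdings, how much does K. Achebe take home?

Earnings Tax: taxable = 9,750.00 − 2×556.00 = 8,638.00
  280.80 + 21.23% × (8,638.00 − 2,400.00) = 280.80 + 21.23% × 6,238.00 = 1,605.13
Pension Levy: 5.5% × 9,750.00 = 536.25
Transit Levy: 2% × 9,750.00 = 195.00
Total withheld: 1,605.13 + 536.25 + 195.00 = 2,336.38
Net pay: 9,750.00 − 2,336.38 = 7,413.62

7,413.62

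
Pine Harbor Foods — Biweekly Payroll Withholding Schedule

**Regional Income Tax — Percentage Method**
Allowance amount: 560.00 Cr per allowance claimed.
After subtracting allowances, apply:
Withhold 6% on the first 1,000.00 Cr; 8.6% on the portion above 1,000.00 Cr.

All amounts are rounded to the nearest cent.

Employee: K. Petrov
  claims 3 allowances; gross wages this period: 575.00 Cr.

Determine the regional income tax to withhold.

0.00 Cr

Regional Income Tax: taxable = 575.00 Cr − 3×560.00 Cr = -1,105.00 Cr
  Taxable ≤ 0 → 0.00 Cr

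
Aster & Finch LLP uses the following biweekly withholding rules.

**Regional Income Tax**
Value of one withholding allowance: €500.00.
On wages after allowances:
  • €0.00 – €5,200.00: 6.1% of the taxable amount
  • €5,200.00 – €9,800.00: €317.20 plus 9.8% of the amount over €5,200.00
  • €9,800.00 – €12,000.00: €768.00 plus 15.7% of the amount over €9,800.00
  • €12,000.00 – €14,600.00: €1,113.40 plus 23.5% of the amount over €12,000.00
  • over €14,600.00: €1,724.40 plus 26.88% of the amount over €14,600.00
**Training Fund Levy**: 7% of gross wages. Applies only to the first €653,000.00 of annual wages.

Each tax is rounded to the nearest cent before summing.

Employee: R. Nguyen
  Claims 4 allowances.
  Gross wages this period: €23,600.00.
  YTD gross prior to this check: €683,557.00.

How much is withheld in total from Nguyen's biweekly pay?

€3,606.00

Regional Income Tax: taxable = €23,600.00 − 4×€500.00 = €21,600.00
  €1,724.40 + 26.88% × (€21,600.00 − €14,600.00) = €1,724.40 + 26.88% × €7,000.00 = €3,606.00
Training Fund Levy: YTD €683,557.00 ≥ cap €653,000.00 → €0.00
Total: €3,606.00 + €0.00 = €3,606.00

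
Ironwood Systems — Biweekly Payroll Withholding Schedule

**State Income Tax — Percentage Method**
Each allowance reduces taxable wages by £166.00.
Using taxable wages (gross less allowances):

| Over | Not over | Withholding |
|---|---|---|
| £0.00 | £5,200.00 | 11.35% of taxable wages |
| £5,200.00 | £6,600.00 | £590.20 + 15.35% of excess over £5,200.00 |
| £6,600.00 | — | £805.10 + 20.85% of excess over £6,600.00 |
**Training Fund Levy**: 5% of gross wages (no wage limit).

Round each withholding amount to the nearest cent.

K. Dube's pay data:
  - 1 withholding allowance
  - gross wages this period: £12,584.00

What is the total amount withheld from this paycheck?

State Income Tax: taxable = £12,584.00 − 1×£166.00 = £12,418.00
  £805.10 + 20.85% × (£12,418.00 − £6,600.00) = £805.10 + 20.85% × £5,818.00 = £2,018.15
Training Fund Levy: 5% × £12,584.00 = £629.20
Total: £2,018.15 + £629.20 = £2,647.35

£2,647.35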